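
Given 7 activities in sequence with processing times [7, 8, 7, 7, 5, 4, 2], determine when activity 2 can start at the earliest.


Activity 2 starts after activities 1 through 1 complete.
Predecessor durations: [7]
ES = 7 = 7

7


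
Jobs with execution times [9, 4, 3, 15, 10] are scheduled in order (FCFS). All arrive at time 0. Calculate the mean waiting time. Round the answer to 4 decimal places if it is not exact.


FCFS order (as given): [9, 4, 3, 15, 10]
Waiting times:
  Job 1: wait = 0
  Job 2: wait = 9
  Job 3: wait = 13
  Job 4: wait = 16
  Job 5: wait = 31
Sum of waiting times = 69
Average waiting time = 69/5 = 13.8

13.8


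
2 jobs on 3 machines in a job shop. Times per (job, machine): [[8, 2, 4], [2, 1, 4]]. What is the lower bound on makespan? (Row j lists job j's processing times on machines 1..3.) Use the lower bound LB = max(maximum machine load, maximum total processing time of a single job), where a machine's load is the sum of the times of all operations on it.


Machine loads:
  Machine 1: 8 + 2 = 10
  Machine 2: 2 + 1 = 3
  Machine 3: 4 + 4 = 8
Max machine load = 10
Job totals:
  Job 1: 14
  Job 2: 7
Max job total = 14
Lower bound = max(10, 14) = 14

14


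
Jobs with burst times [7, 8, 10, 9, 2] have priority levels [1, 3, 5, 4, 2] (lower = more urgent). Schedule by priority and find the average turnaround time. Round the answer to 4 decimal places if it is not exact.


Sort by priority (ascending = highest first):
Order: [(1, 7), (2, 2), (3, 8), (4, 9), (5, 10)]
Completion times:
  Priority 1, burst=7, C=7
  Priority 2, burst=2, C=9
  Priority 3, burst=8, C=17
  Priority 4, burst=9, C=26
  Priority 5, burst=10, C=36
Average turnaround = 95/5 = 19.0

19.0


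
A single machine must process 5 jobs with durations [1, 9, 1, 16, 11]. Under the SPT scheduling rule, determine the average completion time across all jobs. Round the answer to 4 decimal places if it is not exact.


Sort jobs by processing time (SPT order): [1, 1, 9, 11, 16]
Compute completion times sequentially:
  Job 1: processing = 1, completes at 1
  Job 2: processing = 1, completes at 2
  Job 3: processing = 9, completes at 11
  Job 4: processing = 11, completes at 22
  Job 5: processing = 16, completes at 38
Sum of completion times = 74
Average completion time = 74/5 = 14.8

14.8


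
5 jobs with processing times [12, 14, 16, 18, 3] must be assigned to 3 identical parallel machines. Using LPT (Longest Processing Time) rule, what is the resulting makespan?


Sort jobs in decreasing order (LPT): [18, 16, 14, 12, 3]
Assign each job to the least loaded machine:
  Machine 1: jobs [18], load = 18
  Machine 2: jobs [16, 3], load = 19
  Machine 3: jobs [14, 12], load = 26
Makespan = max load = 26

26


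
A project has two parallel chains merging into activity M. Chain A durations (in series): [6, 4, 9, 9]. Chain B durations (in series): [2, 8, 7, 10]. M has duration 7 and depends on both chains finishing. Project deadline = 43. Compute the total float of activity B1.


Forward pass: ES(B1) = sum of predecessors on chain B = 0
EF = ES + duration = 0 + 2 = 2
Backward pass: LF(M) = deadline = 43; LS(M) = 43 - 7 = 36
LF(B1) = LS(M) - sum(successors on chain B) = 36 - 25 = 11
LS = LF - duration = 11 - 2 = 9
Total float = LS - ES = 9 - 0 = 9

9


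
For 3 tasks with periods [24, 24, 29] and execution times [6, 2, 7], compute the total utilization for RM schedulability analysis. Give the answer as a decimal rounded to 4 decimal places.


Compute individual utilizations (exact fractions):
  Task 1: C/T = 6/24 = 1/4 (approx. 0.25)
  Task 2: C/T = 2/24 = 1/12 (approx. 0.0833)
  Task 3: C/T = 7/29 (approx. 0.2414)
Total utilization U = 1/4 + 1/12 + 7/29 = 50/87
Rounded to 4 decimal places: U = 0.5747
RM (Liu & Layland) bound for 3 tasks = 0.779763; compare with U = 50/87 (approx. 0.574713)
U <= bound, so schedulable by RM sufficient condition.

0.5747


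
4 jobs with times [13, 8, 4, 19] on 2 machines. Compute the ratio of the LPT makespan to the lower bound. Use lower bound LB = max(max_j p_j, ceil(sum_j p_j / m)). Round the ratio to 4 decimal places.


LPT order: [19, 13, 8, 4]
Machine loads after assignment: [23, 21]
LPT makespan = 23
Lower bound = max(max_job, ceil(total/2)) = max(19, 22) = 22
Ratio = 23 / 22 = 1.0455

1.0455


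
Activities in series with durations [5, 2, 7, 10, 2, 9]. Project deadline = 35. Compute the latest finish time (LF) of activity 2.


LF(activity 2) = deadline - sum of successor durations
Successors: activities 3 through 6 with durations [7, 10, 2, 9]
Sum of successor durations = 28
LF = 35 - 28 = 7

7


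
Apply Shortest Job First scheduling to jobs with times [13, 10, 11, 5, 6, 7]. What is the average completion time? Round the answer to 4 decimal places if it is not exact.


SJF order (ascending): [5, 6, 7, 10, 11, 13]
Completion times:
  Job 1: burst=5, C=5
  Job 2: burst=6, C=11
  Job 3: burst=7, C=18
  Job 4: burst=10, C=28
  Job 5: burst=11, C=39
  Job 6: burst=13, C=52
Average completion = 153/6 = 25.5

25.5


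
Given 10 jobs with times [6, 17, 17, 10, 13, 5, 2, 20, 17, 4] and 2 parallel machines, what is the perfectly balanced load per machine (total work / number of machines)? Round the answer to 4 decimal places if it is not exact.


Total processing time = 6 + 17 + 17 + 10 + 13 + 5 + 2 + 20 + 17 + 4 = 111
Number of machines = 2
Ideal balanced load = 111 / 2 = 55.5

55.5


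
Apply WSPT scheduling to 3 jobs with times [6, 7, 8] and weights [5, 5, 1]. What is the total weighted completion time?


Compute p/w ratios and sort ascending (WSPT): [(6, 5), (7, 5), (8, 1)]
Compute weighted completion times:
  Job (p=6,w=5): C=6, w*C=5*6=30
  Job (p=7,w=5): C=13, w*C=5*13=65
  Job (p=8,w=1): C=21, w*C=1*21=21
Total weighted completion time = 116

116


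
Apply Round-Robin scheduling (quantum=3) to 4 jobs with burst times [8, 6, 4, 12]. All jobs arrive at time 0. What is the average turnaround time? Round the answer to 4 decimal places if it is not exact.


Time quantum = 3
Execution trace:
  J1 runs 3 units, time = 3
  J2 runs 3 units, time = 6
  J3 runs 3 units, time = 9
  J4 runs 3 units, time = 12
  J1 runs 3 units, time = 15
  J2 runs 3 units, time = 18
  J3 runs 1 units, time = 19
  J4 runs 3 units, time = 22
  J1 runs 2 units, time = 24
  J4 runs 3 units, time = 27
  J4 runs 3 units, time = 30
Finish times: [24, 18, 19, 30]
Average turnaround = 91/4 = 22.75

22.75


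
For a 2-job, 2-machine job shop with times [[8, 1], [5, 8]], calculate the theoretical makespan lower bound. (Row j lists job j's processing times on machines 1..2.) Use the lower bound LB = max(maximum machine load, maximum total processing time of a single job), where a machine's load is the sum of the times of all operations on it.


Machine loads:
  Machine 1: 8 + 5 = 13
  Machine 2: 1 + 8 = 9
Max machine load = 13
Job totals:
  Job 1: 9
  Job 2: 13
Max job total = 13
Lower bound = max(13, 13) = 13

13


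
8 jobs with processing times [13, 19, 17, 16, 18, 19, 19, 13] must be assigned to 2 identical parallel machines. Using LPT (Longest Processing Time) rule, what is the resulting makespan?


Sort jobs in decreasing order (LPT): [19, 19, 19, 18, 17, 16, 13, 13]
Assign each job to the least loaded machine:
  Machine 1: jobs [19, 19, 16, 13], load = 67
  Machine 2: jobs [19, 18, 17, 13], load = 67
Makespan = max load = 67

67


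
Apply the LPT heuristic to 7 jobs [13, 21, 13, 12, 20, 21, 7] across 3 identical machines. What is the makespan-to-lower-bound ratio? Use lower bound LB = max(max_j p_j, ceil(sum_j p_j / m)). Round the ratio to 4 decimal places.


LPT order: [21, 21, 20, 13, 13, 12, 7]
Machine loads after assignment: [34, 40, 33]
LPT makespan = 40
Lower bound = max(max_job, ceil(total/3)) = max(21, 36) = 36
Ratio = 40 / 36 = 1.1111

1.1111


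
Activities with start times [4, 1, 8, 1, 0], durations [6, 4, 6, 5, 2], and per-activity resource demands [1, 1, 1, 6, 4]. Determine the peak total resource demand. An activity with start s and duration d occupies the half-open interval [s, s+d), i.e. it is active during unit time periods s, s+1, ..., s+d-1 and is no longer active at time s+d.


Each activity i is active on [start_i, start_i + duration_i).
Compute total resource usage per time slot:
  t=0: active resources = [4], total = 4
  t=1: active resources = [1, 6, 4], total = 11
  t=2: active resources = [1, 6], total = 7
  t=3: active resources = [1, 6], total = 7
  t=4: active resources = [1, 1, 6], total = 8
  t=5: active resources = [1, 6], total = 7
  t=6: active resources = [1], total = 1
  t=7: active resources = [1], total = 1
  t=8: active resources = [1, 1], total = 2
  t=9: active resources = [1, 1], total = 2
  t=10: active resources = [1], total = 1
  t=11: active resources = [1], total = 1
  t=12: active resources = [1], total = 1
  t=13: active resources = [1], total = 1
Peak resource demand = 11

11


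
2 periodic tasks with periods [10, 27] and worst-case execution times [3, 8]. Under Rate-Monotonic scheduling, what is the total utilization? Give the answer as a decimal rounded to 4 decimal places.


Compute individual utilizations (exact fractions):
  Task 1: C/T = 3/10 (approx. 0.3)
  Task 2: C/T = 8/27 (approx. 0.2963)
Total utilization U = 3/10 + 8/27 = 161/270
Rounded to 4 decimal places: U = 0.5963
RM (Liu & Layland) bound for 2 tasks = 0.828427; compare with U = 161/270 (approx. 0.596296)
U <= bound, so schedulable by RM sufficient condition.

0.5963


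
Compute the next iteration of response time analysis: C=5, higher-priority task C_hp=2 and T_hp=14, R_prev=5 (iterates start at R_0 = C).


R_next = C + ceil(R_prev / T_hp) * C_hp
ceil(5 / 14) = ceil(0.3571) = 1
Interference = 1 * 2 = 2
R_next = 5 + 2 = 7

7


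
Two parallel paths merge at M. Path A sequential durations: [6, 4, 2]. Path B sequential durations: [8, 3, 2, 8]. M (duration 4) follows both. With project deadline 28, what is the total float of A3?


Forward pass: ES(A3) = sum of predecessors on chain A = 10
EF = ES + duration = 10 + 2 = 12
Backward pass: LF(M) = deadline = 28; LS(M) = 28 - 4 = 24
LF(A3) = LS(M) - sum(successors on chain A) = 24 - 0 = 24
LS = LF - duration = 24 - 2 = 22
Total float = LS - ES = 22 - 10 = 12

12


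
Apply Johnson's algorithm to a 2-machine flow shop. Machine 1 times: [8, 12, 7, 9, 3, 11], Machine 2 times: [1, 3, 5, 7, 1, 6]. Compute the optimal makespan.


Apply Johnson's rule:
  Group 1 (a <= b): []
  Group 2 (a > b): [(4, 9, 7), (6, 11, 6), (3, 7, 5), (2, 12, 3), (1, 8, 1), (5, 3, 1)]
Optimal job order: [4, 6, 3, 2, 1, 5]
Schedule:
  Job 4: M1 done at 9, M2 done at 16
  Job 6: M1 done at 20, M2 done at 26
  Job 3: M1 done at 27, M2 done at 32
  Job 2: M1 done at 39, M2 done at 42
  Job 1: M1 done at 47, M2 done at 48
  Job 5: M1 done at 50, M2 done at 51
Makespan = 51

51


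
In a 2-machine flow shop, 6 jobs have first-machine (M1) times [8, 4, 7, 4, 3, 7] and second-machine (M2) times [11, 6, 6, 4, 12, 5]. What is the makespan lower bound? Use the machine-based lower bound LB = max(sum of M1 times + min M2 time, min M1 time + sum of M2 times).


LB1 = sum(M1 times) + min(M2 times) = 33 + 4 = 37
LB2 = min(M1 times) + sum(M2 times) = 3 + 44 = 47
Lower bound = max(LB1, LB2) = max(37, 47) = 47

47


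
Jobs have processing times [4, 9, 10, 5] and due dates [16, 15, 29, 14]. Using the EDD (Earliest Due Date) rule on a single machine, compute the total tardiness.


Sort by due date (EDD order): [(5, 14), (9, 15), (4, 16), (10, 29)]
Compute completion times and tardiness:
  Job 1: p=5, d=14, C=5, tardiness=max(0,5-14)=0
  Job 2: p=9, d=15, C=14, tardiness=max(0,14-15)=0
  Job 3: p=4, d=16, C=18, tardiness=max(0,18-16)=2
  Job 4: p=10, d=29, C=28, tardiness=max(0,28-29)=0
Total tardiness = 2

2


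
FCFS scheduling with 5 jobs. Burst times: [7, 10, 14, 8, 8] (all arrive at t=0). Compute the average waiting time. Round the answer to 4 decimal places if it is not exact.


FCFS order (as given): [7, 10, 14, 8, 8]
Waiting times:
  Job 1: wait = 0
  Job 2: wait = 7
  Job 3: wait = 17
  Job 4: wait = 31
  Job 5: wait = 39
Sum of waiting times = 94
Average waiting time = 94/5 = 18.8

18.8


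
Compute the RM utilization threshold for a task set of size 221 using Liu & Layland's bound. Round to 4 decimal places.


Compute 2^(1/221) = 1.0031413363
Subtract 1: 1.0031413363 - 1 = 0.0031413363
Multiply by n: 221 * 0.0031413363 = 0.6942353223
Round to 4 dp: 0.6942

0.6942


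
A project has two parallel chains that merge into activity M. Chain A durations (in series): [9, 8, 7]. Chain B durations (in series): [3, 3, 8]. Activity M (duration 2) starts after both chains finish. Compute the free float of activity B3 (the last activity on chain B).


ES(B3) = sum of predecessors on chain B = 6
EF(B3) = ES + duration = 6 + 8 = 14
Successor of B3 is M. ES(M) = max(sum(A), sum(B)) = max(24, 14) = 24
Free float = ES(successor) - EF(current) = 24 - 14 = 10

10


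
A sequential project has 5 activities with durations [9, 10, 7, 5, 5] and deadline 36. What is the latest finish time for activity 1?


LF(activity 1) = deadline - sum of successor durations
Successors: activities 2 through 5 with durations [10, 7, 5, 5]
Sum of successor durations = 27
LF = 36 - 27 = 9

9


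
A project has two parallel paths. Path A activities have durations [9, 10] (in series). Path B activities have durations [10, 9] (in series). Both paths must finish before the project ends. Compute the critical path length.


Path A total = 9 + 10 = 19
Path B total = 10 + 9 = 19
Critical path = longest path = max(19, 19) = 19

19


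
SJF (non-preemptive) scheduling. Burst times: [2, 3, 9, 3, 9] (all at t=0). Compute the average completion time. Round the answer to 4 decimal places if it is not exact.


SJF order (ascending): [2, 3, 3, 9, 9]
Completion times:
  Job 1: burst=2, C=2
  Job 2: burst=3, C=5
  Job 3: burst=3, C=8
  Job 4: burst=9, C=17
  Job 5: burst=9, C=26
Average completion = 58/5 = 11.6

11.6


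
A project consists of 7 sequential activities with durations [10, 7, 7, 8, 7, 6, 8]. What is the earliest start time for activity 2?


Activity 2 starts after activities 1 through 1 complete.
Predecessor durations: [10]
ES = 10 = 10

10


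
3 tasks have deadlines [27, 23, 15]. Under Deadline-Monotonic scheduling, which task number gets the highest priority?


Sort tasks by relative deadline (ascending):
  Task 3: deadline = 15
  Task 2: deadline = 23
  Task 1: deadline = 27
Priority order (highest first): [3, 2, 1]
Highest priority task = 3

3


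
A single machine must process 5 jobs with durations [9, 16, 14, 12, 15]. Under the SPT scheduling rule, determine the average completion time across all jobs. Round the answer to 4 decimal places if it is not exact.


Sort jobs by processing time (SPT order): [9, 12, 14, 15, 16]
Compute completion times sequentially:
  Job 1: processing = 9, completes at 9
  Job 2: processing = 12, completes at 21
  Job 3: processing = 14, completes at 35
  Job 4: processing = 15, completes at 50
  Job 5: processing = 16, completes at 66
Sum of completion times = 181
Average completion time = 181/5 = 36.2

36.2


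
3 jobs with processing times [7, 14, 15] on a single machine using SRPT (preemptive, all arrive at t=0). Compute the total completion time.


Since all jobs arrive at t=0, SRPT equals SPT ordering.
SPT order: [7, 14, 15]
Completion times:
  Job 1: p=7, C=7
  Job 2: p=14, C=21
  Job 3: p=15, C=36
Total completion time = 7 + 21 + 36 = 64

64


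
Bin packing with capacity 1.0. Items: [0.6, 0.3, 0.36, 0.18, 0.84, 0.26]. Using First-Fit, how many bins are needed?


Place items sequentially using First-Fit:
  Item 0.6 -> new Bin 1
  Item 0.3 -> Bin 1 (now 0.9)
  Item 0.36 -> new Bin 2
  Item 0.18 -> Bin 2 (now 0.54)
  Item 0.84 -> new Bin 3
  Item 0.26 -> Bin 2 (now 0.8)
Total bins used = 3

3


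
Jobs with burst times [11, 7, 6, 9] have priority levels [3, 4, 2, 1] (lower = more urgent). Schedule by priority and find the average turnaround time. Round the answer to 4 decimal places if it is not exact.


Sort by priority (ascending = highest first):
Order: [(1, 9), (2, 6), (3, 11), (4, 7)]
Completion times:
  Priority 1, burst=9, C=9
  Priority 2, burst=6, C=15
  Priority 3, burst=11, C=26
  Priority 4, burst=7, C=33
Average turnaround = 83/4 = 20.75

20.75


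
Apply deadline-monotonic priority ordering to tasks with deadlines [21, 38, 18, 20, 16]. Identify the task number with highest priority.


Sort tasks by relative deadline (ascending):
  Task 5: deadline = 16
  Task 3: deadline = 18
  Task 4: deadline = 20
  Task 1: deadline = 21
  Task 2: deadline = 38
Priority order (highest first): [5, 3, 4, 1, 2]
Highest priority task = 5

5


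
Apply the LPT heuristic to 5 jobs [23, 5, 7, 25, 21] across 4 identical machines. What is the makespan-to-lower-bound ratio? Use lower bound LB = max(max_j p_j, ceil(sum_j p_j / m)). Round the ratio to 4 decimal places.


LPT order: [25, 23, 21, 7, 5]
Machine loads after assignment: [25, 23, 21, 12]
LPT makespan = 25
Lower bound = max(max_job, ceil(total/4)) = max(25, 21) = 25
Ratio = 25 / 25 = 1.0

1.0


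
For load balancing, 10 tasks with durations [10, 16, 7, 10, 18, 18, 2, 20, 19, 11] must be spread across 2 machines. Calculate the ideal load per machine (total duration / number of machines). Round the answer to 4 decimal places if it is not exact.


Total processing time = 10 + 16 + 7 + 10 + 18 + 18 + 2 + 20 + 19 + 11 = 131
Number of machines = 2
Ideal balanced load = 131 / 2 = 65.5

65.5


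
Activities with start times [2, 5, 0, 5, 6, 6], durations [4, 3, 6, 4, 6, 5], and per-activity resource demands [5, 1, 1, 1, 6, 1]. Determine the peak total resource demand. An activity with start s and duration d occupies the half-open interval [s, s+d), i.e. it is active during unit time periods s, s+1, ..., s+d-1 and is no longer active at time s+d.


Each activity i is active on [start_i, start_i + duration_i).
Compute total resource usage per time slot:
  t=0: active resources = [1], total = 1
  t=1: active resources = [1], total = 1
  t=2: active resources = [5, 1], total = 6
  t=3: active resources = [5, 1], total = 6
  t=4: active resources = [5, 1], total = 6
  t=5: active resources = [5, 1, 1, 1], total = 8
  t=6: active resources = [1, 1, 6, 1], total = 9
  t=7: active resources = [1, 1, 6, 1], total = 9
  t=8: active resources = [1, 6, 1], total = 8
  t=9: active resources = [6, 1], total = 7
  t=10: active resources = [6, 1], total = 7
  t=11: active resources = [6], total = 6
Peak resource demand = 9

9


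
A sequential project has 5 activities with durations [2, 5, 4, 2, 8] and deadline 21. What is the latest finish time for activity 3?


LF(activity 3) = deadline - sum of successor durations
Successors: activities 4 through 5 with durations [2, 8]
Sum of successor durations = 10
LF = 21 - 10 = 11

11


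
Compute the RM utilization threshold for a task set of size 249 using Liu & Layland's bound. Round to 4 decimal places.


Compute 2^(1/249) = 1.0027876018
Subtract 1: 1.0027876018 - 1 = 0.0027876018
Multiply by n: 249 * 0.0027876018 = 0.6941128482
Round to 4 dp: 0.6941

0.6941


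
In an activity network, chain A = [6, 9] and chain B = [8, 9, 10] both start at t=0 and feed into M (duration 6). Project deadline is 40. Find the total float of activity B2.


Forward pass: ES(B2) = sum of predecessors on chain B = 8
EF = ES + duration = 8 + 9 = 17
Backward pass: LF(M) = deadline = 40; LS(M) = 40 - 6 = 34
LF(B2) = LS(M) - sum(successors on chain B) = 34 - 10 = 24
LS = LF - duration = 24 - 9 = 15
Total float = LS - ES = 15 - 8 = 7

7


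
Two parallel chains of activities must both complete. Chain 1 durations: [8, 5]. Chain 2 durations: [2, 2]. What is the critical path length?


Path A total = 8 + 5 = 13
Path B total = 2 + 2 = 4
Critical path = longest path = max(13, 4) = 13

13


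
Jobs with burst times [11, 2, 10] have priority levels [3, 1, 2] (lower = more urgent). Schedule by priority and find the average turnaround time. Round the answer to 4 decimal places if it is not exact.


Sort by priority (ascending = highest first):
Order: [(1, 2), (2, 10), (3, 11)]
Completion times:
  Priority 1, burst=2, C=2
  Priority 2, burst=10, C=12
  Priority 3, burst=11, C=23
Average turnaround = 37/3 = 12.3333

12.3333


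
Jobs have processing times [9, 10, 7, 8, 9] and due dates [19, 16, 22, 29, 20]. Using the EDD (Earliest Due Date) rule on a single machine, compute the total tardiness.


Sort by due date (EDD order): [(10, 16), (9, 19), (9, 20), (7, 22), (8, 29)]
Compute completion times and tardiness:
  Job 1: p=10, d=16, C=10, tardiness=max(0,10-16)=0
  Job 2: p=9, d=19, C=19, tardiness=max(0,19-19)=0
  Job 3: p=9, d=20, C=28, tardiness=max(0,28-20)=8
  Job 4: p=7, d=22, C=35, tardiness=max(0,35-22)=13
  Job 5: p=8, d=29, C=43, tardiness=max(0,43-29)=14
Total tardiness = 35

35


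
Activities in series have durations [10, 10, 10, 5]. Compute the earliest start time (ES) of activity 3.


Activity 3 starts after activities 1 through 2 complete.
Predecessor durations: [10, 10]
ES = 10 + 10 = 20

20


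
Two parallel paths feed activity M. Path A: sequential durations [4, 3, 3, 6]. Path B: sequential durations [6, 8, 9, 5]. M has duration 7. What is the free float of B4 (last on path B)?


ES(B4) = sum of predecessors on chain B = 23
EF(B4) = ES + duration = 23 + 5 = 28
Successor of B4 is M. ES(M) = max(sum(A), sum(B)) = max(16, 28) = 28
Free float = ES(successor) - EF(current) = 28 - 28 = 0

0


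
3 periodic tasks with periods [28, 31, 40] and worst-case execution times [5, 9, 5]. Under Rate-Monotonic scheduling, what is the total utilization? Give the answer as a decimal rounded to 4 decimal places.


Compute individual utilizations (exact fractions):
  Task 1: C/T = 5/28 (approx. 0.1786)
  Task 2: C/T = 9/31 (approx. 0.2903)
  Task 3: C/T = 5/40 = 1/8 (approx. 0.125)
Total utilization U = 5/28 + 9/31 + 1/8 = 1031/1736
Rounded to 4 decimal places: U = 0.5939
RM (Liu & Layland) bound for 3 tasks = 0.779763; compare with U = 1031/1736 (approx. 0.593894)
U <= bound, so schedulable by RM sufficient condition.

0.5939


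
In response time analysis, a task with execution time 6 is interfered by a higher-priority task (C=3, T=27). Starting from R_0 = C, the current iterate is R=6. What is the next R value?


R_next = C + ceil(R_prev / T_hp) * C_hp
ceil(6 / 27) = ceil(0.2222) = 1
Interference = 1 * 3 = 3
R_next = 6 + 3 = 9

9


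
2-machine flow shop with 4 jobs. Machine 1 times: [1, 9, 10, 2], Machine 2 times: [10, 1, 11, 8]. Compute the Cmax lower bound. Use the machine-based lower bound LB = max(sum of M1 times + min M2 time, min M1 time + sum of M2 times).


LB1 = sum(M1 times) + min(M2 times) = 22 + 1 = 23
LB2 = min(M1 times) + sum(M2 times) = 1 + 30 = 31
Lower bound = max(LB1, LB2) = max(23, 31) = 31

31


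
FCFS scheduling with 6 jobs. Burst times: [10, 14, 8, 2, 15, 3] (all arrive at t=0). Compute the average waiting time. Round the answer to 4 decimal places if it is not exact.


FCFS order (as given): [10, 14, 8, 2, 15, 3]
Waiting times:
  Job 1: wait = 0
  Job 2: wait = 10
  Job 3: wait = 24
  Job 4: wait = 32
  Job 5: wait = 34
  Job 6: wait = 49
Sum of waiting times = 149
Average waiting time = 149/6 = 24.8333

24.8333


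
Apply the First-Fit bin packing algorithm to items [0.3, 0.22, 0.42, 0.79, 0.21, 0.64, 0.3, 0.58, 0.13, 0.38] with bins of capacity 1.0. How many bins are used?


Place items sequentially using First-Fit:
  Item 0.3 -> new Bin 1
  Item 0.22 -> Bin 1 (now 0.52)
  Item 0.42 -> Bin 1 (now 0.94)
  Item 0.79 -> new Bin 2
  Item 0.21 -> Bin 2 (now 1.0)
  Item 0.64 -> new Bin 3
  Item 0.3 -> Bin 3 (now 0.94)
  Item 0.58 -> new Bin 4
  Item 0.13 -> Bin 4 (now 0.71)
  Item 0.38 -> new Bin 5
Total bins used = 5

5


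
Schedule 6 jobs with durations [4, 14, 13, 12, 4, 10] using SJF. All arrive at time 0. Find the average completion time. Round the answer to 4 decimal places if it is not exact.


SJF order (ascending): [4, 4, 10, 12, 13, 14]
Completion times:
  Job 1: burst=4, C=4
  Job 2: burst=4, C=8
  Job 3: burst=10, C=18
  Job 4: burst=12, C=30
  Job 5: burst=13, C=43
  Job 6: burst=14, C=57
Average completion = 160/6 = 26.6667

26.6667


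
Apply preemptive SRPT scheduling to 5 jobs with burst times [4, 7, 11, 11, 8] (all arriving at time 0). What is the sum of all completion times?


Since all jobs arrive at t=0, SRPT equals SPT ordering.
SPT order: [4, 7, 8, 11, 11]
Completion times:
  Job 1: p=4, C=4
  Job 2: p=7, C=11
  Job 3: p=8, C=19
  Job 4: p=11, C=30
  Job 5: p=11, C=41
Total completion time = 4 + 11 + 19 + 30 + 41 = 105

105


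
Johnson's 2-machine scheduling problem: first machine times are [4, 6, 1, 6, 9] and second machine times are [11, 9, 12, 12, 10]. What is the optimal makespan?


Apply Johnson's rule:
  Group 1 (a <= b): [(3, 1, 12), (1, 4, 11), (2, 6, 9), (4, 6, 12), (5, 9, 10)]
  Group 2 (a > b): []
Optimal job order: [3, 1, 2, 4, 5]
Schedule:
  Job 3: M1 done at 1, M2 done at 13
  Job 1: M1 done at 5, M2 done at 24
  Job 2: M1 done at 11, M2 done at 33
  Job 4: M1 done at 17, M2 done at 45
  Job 5: M1 done at 26, M2 done at 55
Makespan = 55

55


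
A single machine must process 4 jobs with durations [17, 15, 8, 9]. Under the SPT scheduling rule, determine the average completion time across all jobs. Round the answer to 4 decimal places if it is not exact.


Sort jobs by processing time (SPT order): [8, 9, 15, 17]
Compute completion times sequentially:
  Job 1: processing = 8, completes at 8
  Job 2: processing = 9, completes at 17
  Job 3: processing = 15, completes at 32
  Job 4: processing = 17, completes at 49
Sum of completion times = 106
Average completion time = 106/4 = 26.5

26.5


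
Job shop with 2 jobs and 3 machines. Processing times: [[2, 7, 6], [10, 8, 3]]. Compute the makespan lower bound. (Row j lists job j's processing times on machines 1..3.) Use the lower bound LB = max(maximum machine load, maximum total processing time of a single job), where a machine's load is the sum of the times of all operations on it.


Machine loads:
  Machine 1: 2 + 10 = 12
  Machine 2: 7 + 8 = 15
  Machine 3: 6 + 3 = 9
Max machine load = 15
Job totals:
  Job 1: 15
  Job 2: 21
Max job total = 21
Lower bound = max(15, 21) = 21

21


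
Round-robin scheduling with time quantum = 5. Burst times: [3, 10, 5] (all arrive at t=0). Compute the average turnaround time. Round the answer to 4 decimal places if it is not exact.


Time quantum = 5
Execution trace:
  J1 runs 3 units, time = 3
  J2 runs 5 units, time = 8
  J3 runs 5 units, time = 13
  J2 runs 5 units, time = 18
Finish times: [3, 18, 13]
Average turnaround = 34/3 = 11.3333

11.3333


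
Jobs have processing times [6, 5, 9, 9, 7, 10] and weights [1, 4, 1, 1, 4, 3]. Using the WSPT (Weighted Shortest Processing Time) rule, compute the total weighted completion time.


Compute p/w ratios and sort ascending (WSPT): [(5, 4), (7, 4), (10, 3), (6, 1), (9, 1), (9, 1)]
Compute weighted completion times:
  Job (p=5,w=4): C=5, w*C=4*5=20
  Job (p=7,w=4): C=12, w*C=4*12=48
  Job (p=10,w=3): C=22, w*C=3*22=66
  Job (p=6,w=1): C=28, w*C=1*28=28
  Job (p=9,w=1): C=37, w*C=1*37=37
  Job (p=9,w=1): C=46, w*C=1*46=46
Total weighted completion time = 245

245


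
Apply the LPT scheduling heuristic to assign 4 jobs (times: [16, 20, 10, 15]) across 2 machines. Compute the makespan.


Sort jobs in decreasing order (LPT): [20, 16, 15, 10]
Assign each job to the least loaded machine:
  Machine 1: jobs [20, 10], load = 30
  Machine 2: jobs [16, 15], load = 31
Makespan = max load = 31

31


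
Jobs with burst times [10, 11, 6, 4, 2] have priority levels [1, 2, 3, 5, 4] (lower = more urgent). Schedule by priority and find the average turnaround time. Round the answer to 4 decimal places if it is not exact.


Sort by priority (ascending = highest first):
Order: [(1, 10), (2, 11), (3, 6), (4, 2), (5, 4)]
Completion times:
  Priority 1, burst=10, C=10
  Priority 2, burst=11, C=21
  Priority 3, burst=6, C=27
  Priority 4, burst=2, C=29
  Priority 5, burst=4, C=33
Average turnaround = 120/5 = 24.0

24.0


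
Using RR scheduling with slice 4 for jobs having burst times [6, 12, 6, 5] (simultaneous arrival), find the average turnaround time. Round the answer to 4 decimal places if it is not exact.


Time quantum = 4
Execution trace:
  J1 runs 4 units, time = 4
  J2 runs 4 units, time = 8
  J3 runs 4 units, time = 12
  J4 runs 4 units, time = 16
  J1 runs 2 units, time = 18
  J2 runs 4 units, time = 22
  J3 runs 2 units, time = 24
  J4 runs 1 units, time = 25
  J2 runs 4 units, time = 29
Finish times: [18, 29, 24, 25]
Average turnaround = 96/4 = 24.0

24.0


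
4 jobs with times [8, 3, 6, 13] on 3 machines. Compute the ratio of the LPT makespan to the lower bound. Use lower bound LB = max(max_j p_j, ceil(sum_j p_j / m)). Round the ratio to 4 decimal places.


LPT order: [13, 8, 6, 3]
Machine loads after assignment: [13, 8, 9]
LPT makespan = 13
Lower bound = max(max_job, ceil(total/3)) = max(13, 10) = 13
Ratio = 13 / 13 = 1.0

1.0


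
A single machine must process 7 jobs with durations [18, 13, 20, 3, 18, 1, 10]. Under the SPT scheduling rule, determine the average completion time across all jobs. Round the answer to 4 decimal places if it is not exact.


Sort jobs by processing time (SPT order): [1, 3, 10, 13, 18, 18, 20]
Compute completion times sequentially:
  Job 1: processing = 1, completes at 1
  Job 2: processing = 3, completes at 4
  Job 3: processing = 10, completes at 14
  Job 4: processing = 13, completes at 27
  Job 5: processing = 18, completes at 45
  Job 6: processing = 18, completes at 63
  Job 7: processing = 20, completes at 83
Sum of completion times = 237
Average completion time = 237/7 = 33.8571

33.8571


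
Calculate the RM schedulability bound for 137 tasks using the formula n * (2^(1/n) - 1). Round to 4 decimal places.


Compute 2^(1/137) = 1.0050722892
Subtract 1: 1.0050722892 - 1 = 0.0050722892
Multiply by n: 137 * 0.0050722892 = 0.6949036204
Round to 4 dp: 0.6949

0.6949


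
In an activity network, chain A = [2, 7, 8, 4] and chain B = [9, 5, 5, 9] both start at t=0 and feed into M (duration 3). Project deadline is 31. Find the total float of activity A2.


Forward pass: ES(A2) = sum of predecessors on chain A = 2
EF = ES + duration = 2 + 7 = 9
Backward pass: LF(M) = deadline = 31; LS(M) = 31 - 3 = 28
LF(A2) = LS(M) - sum(successors on chain A) = 28 - 12 = 16
LS = LF - duration = 16 - 7 = 9
Total float = LS - ES = 9 - 2 = 7

7


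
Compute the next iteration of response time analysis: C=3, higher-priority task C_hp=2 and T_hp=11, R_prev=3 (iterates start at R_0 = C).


R_next = C + ceil(R_prev / T_hp) * C_hp
ceil(3 / 11) = ceil(0.2727) = 1
Interference = 1 * 2 = 2
R_next = 3 + 2 = 5

5


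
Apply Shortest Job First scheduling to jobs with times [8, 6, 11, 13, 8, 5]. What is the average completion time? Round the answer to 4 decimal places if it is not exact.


SJF order (ascending): [5, 6, 8, 8, 11, 13]
Completion times:
  Job 1: burst=5, C=5
  Job 2: burst=6, C=11
  Job 3: burst=8, C=19
  Job 4: burst=8, C=27
  Job 5: burst=11, C=38
  Job 6: burst=13, C=51
Average completion = 151/6 = 25.1667

25.1667


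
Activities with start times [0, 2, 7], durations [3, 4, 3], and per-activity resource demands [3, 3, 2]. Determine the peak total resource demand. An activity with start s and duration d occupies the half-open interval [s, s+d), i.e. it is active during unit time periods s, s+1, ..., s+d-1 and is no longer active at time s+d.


Each activity i is active on [start_i, start_i + duration_i).
Compute total resource usage per time slot:
  t=0: active resources = [3], total = 3
  t=1: active resources = [3], total = 3
  t=2: active resources = [3, 3], total = 6
  t=3: active resources = [3], total = 3
  t=4: active resources = [3], total = 3
  t=5: active resources = [3], total = 3
  t=6: active resources = [], total = 0
  t=7: active resources = [2], total = 2
  t=8: active resources = [2], total = 2
  t=9: active resources = [2], total = 2
Peak resource demand = 6

6


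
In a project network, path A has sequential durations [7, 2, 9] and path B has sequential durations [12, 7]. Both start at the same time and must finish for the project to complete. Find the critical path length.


Path A total = 7 + 2 + 9 = 18
Path B total = 12 + 7 = 19
Critical path = longest path = max(18, 19) = 19

19


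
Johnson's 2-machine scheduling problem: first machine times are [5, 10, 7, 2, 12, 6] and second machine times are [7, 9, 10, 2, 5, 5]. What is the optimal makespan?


Apply Johnson's rule:
  Group 1 (a <= b): [(4, 2, 2), (1, 5, 7), (3, 7, 10)]
  Group 2 (a > b): [(2, 10, 9), (5, 12, 5), (6, 6, 5)]
Optimal job order: [4, 1, 3, 2, 5, 6]
Schedule:
  Job 4: M1 done at 2, M2 done at 4
  Job 1: M1 done at 7, M2 done at 14
  Job 3: M1 done at 14, M2 done at 24
  Job 2: M1 done at 24, M2 done at 33
  Job 5: M1 done at 36, M2 done at 41
  Job 6: M1 done at 42, M2 done at 47
Makespan = 47

47


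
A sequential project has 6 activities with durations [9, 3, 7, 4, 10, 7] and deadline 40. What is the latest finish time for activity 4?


LF(activity 4) = deadline - sum of successor durations
Successors: activities 5 through 6 with durations [10, 7]
Sum of successor durations = 17
LF = 40 - 17 = 23

23


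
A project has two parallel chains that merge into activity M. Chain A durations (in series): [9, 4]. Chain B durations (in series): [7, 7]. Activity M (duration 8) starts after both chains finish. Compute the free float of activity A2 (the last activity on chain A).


ES(A2) = sum of predecessors on chain A = 9
EF(A2) = ES + duration = 9 + 4 = 13
Successor of A2 is M. ES(M) = max(sum(A), sum(B)) = max(13, 14) = 14
Free float = ES(successor) - EF(current) = 14 - 13 = 1

1


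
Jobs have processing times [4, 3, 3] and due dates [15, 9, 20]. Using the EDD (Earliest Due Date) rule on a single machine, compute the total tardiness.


Sort by due date (EDD order): [(3, 9), (4, 15), (3, 20)]
Compute completion times and tardiness:
  Job 1: p=3, d=9, C=3, tardiness=max(0,3-9)=0
  Job 2: p=4, d=15, C=7, tardiness=max(0,7-15)=0
  Job 3: p=3, d=20, C=10, tardiness=max(0,10-20)=0
Total tardiness = 0

0


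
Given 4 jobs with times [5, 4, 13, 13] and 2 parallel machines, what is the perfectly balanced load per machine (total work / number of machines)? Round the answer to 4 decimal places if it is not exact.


Total processing time = 5 + 4 + 13 + 13 = 35
Number of machines = 2
Ideal balanced load = 35 / 2 = 17.5

17.5


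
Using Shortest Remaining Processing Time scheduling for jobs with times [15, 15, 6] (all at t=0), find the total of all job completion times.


Since all jobs arrive at t=0, SRPT equals SPT ordering.
SPT order: [6, 15, 15]
Completion times:
  Job 1: p=6, C=6
  Job 2: p=15, C=21
  Job 3: p=15, C=36
Total completion time = 6 + 21 + 36 = 63

63


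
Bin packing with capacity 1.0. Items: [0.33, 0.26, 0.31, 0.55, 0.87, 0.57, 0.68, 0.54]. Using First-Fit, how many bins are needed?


Place items sequentially using First-Fit:
  Item 0.33 -> new Bin 1
  Item 0.26 -> Bin 1 (now 0.59)
  Item 0.31 -> Bin 1 (now 0.9)
  Item 0.55 -> new Bin 2
  Item 0.87 -> new Bin 3
  Item 0.57 -> new Bin 4
  Item 0.68 -> new Bin 5
  Item 0.54 -> new Bin 6
Total bins used = 6

6


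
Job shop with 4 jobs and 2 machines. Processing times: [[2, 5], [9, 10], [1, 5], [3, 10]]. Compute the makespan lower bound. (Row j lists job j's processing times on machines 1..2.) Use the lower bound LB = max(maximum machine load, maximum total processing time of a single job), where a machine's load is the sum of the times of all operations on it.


Machine loads:
  Machine 1: 2 + 9 + 1 + 3 = 15
  Machine 2: 5 + 10 + 5 + 10 = 30
Max machine load = 30
Job totals:
  Job 1: 7
  Job 2: 19
  Job 3: 6
  Job 4: 13
Max job total = 19
Lower bound = max(30, 19) = 30

30


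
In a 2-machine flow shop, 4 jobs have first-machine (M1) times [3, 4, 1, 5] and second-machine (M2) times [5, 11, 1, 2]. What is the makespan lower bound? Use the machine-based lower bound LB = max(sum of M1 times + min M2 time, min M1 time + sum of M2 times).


LB1 = sum(M1 times) + min(M2 times) = 13 + 1 = 14
LB2 = min(M1 times) + sum(M2 times) = 1 + 19 = 20
Lower bound = max(LB1, LB2) = max(14, 20) = 20

20


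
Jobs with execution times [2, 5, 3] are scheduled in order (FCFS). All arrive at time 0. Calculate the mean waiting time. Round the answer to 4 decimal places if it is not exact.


FCFS order (as given): [2, 5, 3]
Waiting times:
  Job 1: wait = 0
  Job 2: wait = 2
  Job 3: wait = 7
Sum of waiting times = 9
Average waiting time = 9/3 = 3.0

3.0


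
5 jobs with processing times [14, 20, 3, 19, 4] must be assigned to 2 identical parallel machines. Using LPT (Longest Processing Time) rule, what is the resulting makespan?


Sort jobs in decreasing order (LPT): [20, 19, 14, 4, 3]
Assign each job to the least loaded machine:
  Machine 1: jobs [20, 4, 3], load = 27
  Machine 2: jobs [19, 14], load = 33
Makespan = max load = 33

33


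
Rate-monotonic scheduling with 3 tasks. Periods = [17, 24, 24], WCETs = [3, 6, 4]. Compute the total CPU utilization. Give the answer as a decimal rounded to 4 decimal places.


Compute individual utilizations (exact fractions):
  Task 1: C/T = 3/17 (approx. 0.1765)
  Task 2: C/T = 6/24 = 1/4 (approx. 0.25)
  Task 3: C/T = 4/24 = 1/6 (approx. 0.1667)
Total utilization U = 3/17 + 1/4 + 1/6 = 121/204
Rounded to 4 decimal places: U = 0.5931
RM (Liu & Layland) bound for 3 tasks = 0.779763; compare with U = 121/204 (approx. 0.593137)
U <= bound, so schedulable by RM sufficient condition.

0.5931


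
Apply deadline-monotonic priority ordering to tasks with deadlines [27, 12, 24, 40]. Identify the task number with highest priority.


Sort tasks by relative deadline (ascending):
  Task 2: deadline = 12
  Task 3: deadline = 24
  Task 1: deadline = 27
  Task 4: deadline = 40
Priority order (highest first): [2, 3, 1, 4]
Highest priority task = 2

2


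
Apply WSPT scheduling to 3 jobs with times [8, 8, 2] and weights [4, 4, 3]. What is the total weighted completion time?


Compute p/w ratios and sort ascending (WSPT): [(2, 3), (8, 4), (8, 4)]
Compute weighted completion times:
  Job (p=2,w=3): C=2, w*C=3*2=6
  Job (p=8,w=4): C=10, w*C=4*10=40
  Job (p=8,w=4): C=18, w*C=4*18=72
Total weighted completion time = 118

118


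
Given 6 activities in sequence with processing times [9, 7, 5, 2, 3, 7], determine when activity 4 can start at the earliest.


Activity 4 starts after activities 1 through 3 complete.
Predecessor durations: [9, 7, 5]
ES = 9 + 7 + 5 = 21

21


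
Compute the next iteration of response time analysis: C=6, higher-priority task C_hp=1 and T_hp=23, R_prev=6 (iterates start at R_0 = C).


R_next = C + ceil(R_prev / T_hp) * C_hp
ceil(6 / 23) = ceil(0.2609) = 1
Interference = 1 * 1 = 1
R_next = 6 + 1 = 7

7


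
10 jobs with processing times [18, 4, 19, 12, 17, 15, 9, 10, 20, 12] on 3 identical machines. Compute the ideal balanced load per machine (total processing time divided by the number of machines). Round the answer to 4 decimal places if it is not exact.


Total processing time = 18 + 4 + 19 + 12 + 17 + 15 + 9 + 10 + 20 + 12 = 136
Number of machines = 3
Ideal balanced load = 136 / 3 = 45.3333

45.3333


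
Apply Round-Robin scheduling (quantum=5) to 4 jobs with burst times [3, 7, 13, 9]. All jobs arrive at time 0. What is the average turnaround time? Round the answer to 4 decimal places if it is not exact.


Time quantum = 5
Execution trace:
  J1 runs 3 units, time = 3
  J2 runs 5 units, time = 8
  J3 runs 5 units, time = 13
  J4 runs 5 units, time = 18
  J2 runs 2 units, time = 20
  J3 runs 5 units, time = 25
  J4 runs 4 units, time = 29
  J3 runs 3 units, time = 32
Finish times: [3, 20, 32, 29]
Average turnaround = 84/4 = 21.0

21.0


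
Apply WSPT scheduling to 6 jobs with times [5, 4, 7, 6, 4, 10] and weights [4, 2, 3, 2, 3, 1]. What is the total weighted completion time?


Compute p/w ratios and sort ascending (WSPT): [(5, 4), (4, 3), (4, 2), (7, 3), (6, 2), (10, 1)]
Compute weighted completion times:
  Job (p=5,w=4): C=5, w*C=4*5=20
  Job (p=4,w=3): C=9, w*C=3*9=27
  Job (p=4,w=2): C=13, w*C=2*13=26
  Job (p=7,w=3): C=20, w*C=3*20=60
  Job (p=6,w=2): C=26, w*C=2*26=52
  Job (p=10,w=1): C=36, w*C=1*36=36
Total weighted completion time = 221

221
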